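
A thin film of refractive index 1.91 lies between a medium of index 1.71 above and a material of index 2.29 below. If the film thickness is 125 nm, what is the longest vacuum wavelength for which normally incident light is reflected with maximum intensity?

At the upper boundary (n = 1.71 to n = 1.91) the reflected ray undergoes a half-wave phase shift.
Bottom surface (1.91 → 2.29): reflection off a higher-index medium gives a half-wave phase shift.
The two reflections carry the same phase change, so no net offset.
For bright reflection here: 2 n t = m λ.
λ = 2 n t / m. The longest wavelength is m = 1: λ = 2 × 1.91 × 125 / 1.00 = 478 nm.

478 nm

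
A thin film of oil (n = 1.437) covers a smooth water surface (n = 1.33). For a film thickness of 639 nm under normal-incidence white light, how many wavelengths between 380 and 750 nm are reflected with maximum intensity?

3

Top surface (1.0 → 1.437): reflection off a higher-index medium gives a half-wave phase shift.
Ray reflecting at the bottom interface goes from n = 1.437 toward n = 1.33: no phase shift.
Net: one phase inversion between the two reflected rays.
With one net inversion, constructive interference in reflection requires 2 n t = (m + ½) λ.
λ = 2 n t / (m + ½) = 1836 / (m + ½) nm.
m=1: 1224 nm (IR); m=2: 735 nm (visible); m=3: 525 nm (visible); m=4: 408 nm (visible); m=5: 334 nm (UV).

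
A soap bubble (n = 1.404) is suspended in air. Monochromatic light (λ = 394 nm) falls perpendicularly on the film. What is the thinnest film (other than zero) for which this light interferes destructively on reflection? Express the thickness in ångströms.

Ray reflecting at the top interface goes from n = 1.0 toward n = 1.404: a half-wave phase shift.
Ray reflecting at the bottom interface goes from n = 1.404 toward n = 1.0: no phase shift.
The two reflections differ by half a wavelength.
With one net inversion, destructive interference in reflection requires 2 n t = m λ.
Minimum nonzero at m = 1: t = λ / (2 n) = 394 / (2 × 1.404) = 140 nm.

1403 Å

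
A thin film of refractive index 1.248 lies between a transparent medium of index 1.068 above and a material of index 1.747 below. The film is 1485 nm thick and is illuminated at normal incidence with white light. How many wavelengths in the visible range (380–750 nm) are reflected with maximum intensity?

5

Top surface (1.068 → 1.248): reflection off a higher-index medium gives a half-wave phase shift.
Ray reflecting at the bottom interface goes from n = 1.248 toward n = 1.747: a half-wave phase shift.
Zero or two π shifts → no net half-wave offset.
For maximum reflection here: 2 n t = m λ.
λ = 2 n t / m = 3707 / m nm.
m=4: 927 nm (IR); m=5: 741 nm (visible); m=6: 618 nm (visible); m=7: 530 nm (visible); m=8: 463 nm (visible); m=9: 412 nm (visible); m=10: 371 nm (UV).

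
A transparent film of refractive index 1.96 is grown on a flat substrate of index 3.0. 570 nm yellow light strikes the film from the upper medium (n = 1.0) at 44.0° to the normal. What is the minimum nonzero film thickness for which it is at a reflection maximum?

Ray reflecting at the top interface goes from n = 1.0 toward n = 1.96: a half-wave phase shift.
Bottom surface (1.96 → 3.0): reflection off a higher-index medium gives a half-wave phase shift.
The two reflections carry the same phase change, so no net offset.
For maximum reflection here: 2 n t cos θ_r = m λ.
Snell's law: 1.0 sin 44.0° = 1.96 sin θ_r → sin θ_r = 0.354, cos θ_r = 0.935.
Minimum nonzero at m = 1: t = λ / (2 n cos θ_r) = 570 / (2 × 1.96 × 0.935) = 156 nm.

156 nm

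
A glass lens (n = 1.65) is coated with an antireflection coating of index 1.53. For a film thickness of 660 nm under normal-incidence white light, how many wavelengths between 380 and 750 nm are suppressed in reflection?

Ray reflecting at the top interface goes from n = 1.0 toward n = 1.53: a half-wave phase shift.
At the lower boundary (n = 1.53 to n = 1.65) the reflected ray undergoes a half-wave phase shift.
Zero or two π shifts → no net half-wave offset.
For dark reflection here: 2 n t = (m + ½) λ.
λ = 2 n t / (m + ½) = 2020 / (m + ½) nm.
m=2: 808 nm (IR); m=3: 577 nm (visible); m=4: 449 nm (visible); m=5: 367 nm (UV).

2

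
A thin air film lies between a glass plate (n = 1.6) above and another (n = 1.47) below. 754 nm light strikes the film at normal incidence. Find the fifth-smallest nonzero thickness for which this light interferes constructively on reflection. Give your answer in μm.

At the upper boundary (n = 1.6 to n = 1.0) the reflected ray undergoes no phase shift.
Ray reflecting at the bottom interface goes from n = 1.0 toward n = 1.47: a half-wave phase shift.
Exactly one π shift → a net half-wave offset.
With one net inversion, constructive interference in reflection requires 2 n t = (m + ½) λ.
The fifth-smallest nonzero thickness corresponds to m = 4: t = (m + ½) λ / (2 n) = 4.50 × 754 / (2 × 1.0) = 1697 nm.

1.70 μm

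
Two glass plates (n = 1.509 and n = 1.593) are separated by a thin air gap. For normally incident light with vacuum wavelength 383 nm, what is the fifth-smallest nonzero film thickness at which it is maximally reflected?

Ray reflecting at the top interface goes from n = 1.509 toward n = 1.0: no phase shift.
At the lower boundary (n = 1.0 to n = 1.593) the reflected ray undergoes a half-wave phase shift.
The two reflections differ by half a wavelength.
With one net inversion, constructive interference in reflection requires 2 n t = (m + ½) λ.
The fifth-smallest nonzero thickness corresponds to m = 4: t = (m + ½) λ / (2 n) = 4.50 × 383 / (2 × 1.0) = 862 nm.

862 nm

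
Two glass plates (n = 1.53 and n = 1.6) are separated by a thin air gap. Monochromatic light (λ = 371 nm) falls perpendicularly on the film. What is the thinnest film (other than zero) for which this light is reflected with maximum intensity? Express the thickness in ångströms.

928 Å

Top surface (1.53 → 1.0): reflection off a lower-index medium gives no phase shift.
Bottom surface (1.0 → 1.6): reflection off a higher-index medium gives a half-wave phase shift.
Exactly one π shift → a net half-wave offset.
With one net inversion, constructive interference in reflection requires 2 n t = (m + ½) λ.
Minimum at m = 0: t = λ / (4 n) = 371 / (4 × 1.0) = 92.8 nm.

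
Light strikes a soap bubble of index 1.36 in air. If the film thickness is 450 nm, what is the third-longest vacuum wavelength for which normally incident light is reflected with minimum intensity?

Top surface (1.0 → 1.36): reflection off a higher-index medium gives a half-wave phase shift.
Ray reflecting at the bottom interface goes from n = 1.36 toward n = 1.0: no phase shift.
Net: one phase inversion between the two reflected rays.
So the condition for destructive reflection is 2 n t = m λ.
λ = 2 n t / m. The third-longest wavelength is m = 3: λ = 2 × 1.36 × 450 / 3.00 = 408 nm.

408 nm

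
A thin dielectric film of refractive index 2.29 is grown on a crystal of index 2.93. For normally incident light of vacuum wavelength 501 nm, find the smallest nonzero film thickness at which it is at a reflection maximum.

109 nm

Top surface (1.0 → 2.29): reflection off a higher-index medium gives a half-wave phase shift.
Bottom surface (2.29 → 2.93): reflection off a higher-index medium gives a half-wave phase shift.
Net: no relative phase inversion (both shifts match).
So the condition for constructive reflection is 2 n t = m λ.
Minimum nonzero at m = 1: t = λ / (2 n) = 501 / (2 × 2.29) = 109 nm.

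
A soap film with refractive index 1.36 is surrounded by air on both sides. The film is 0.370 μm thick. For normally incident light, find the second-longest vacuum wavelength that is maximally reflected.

671 nm

Top surface (1.0 → 1.36): reflection off a higher-index medium gives a half-wave phase shift.
Ray reflecting at the bottom interface goes from n = 1.36 toward n = 1.0: no phase shift.
The two reflections differ by half a wavelength.
For bright reflection here: 2 n t = (m + ½) λ.
λ = 2 n t / (m + ½). The second-longest wavelength is m = 1: λ = 2 × 1.36 × 370 / 1.50 = 671 nm.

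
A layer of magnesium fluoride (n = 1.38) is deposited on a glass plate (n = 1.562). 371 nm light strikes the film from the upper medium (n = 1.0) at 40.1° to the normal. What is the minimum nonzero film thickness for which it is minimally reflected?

76.0 nm

Ray reflecting at the top interface goes from n = 1.0 toward n = 1.38: a half-wave phase shift.
At the lower boundary (n = 1.38 to n = 1.562) the reflected ray undergoes a half-wave phase shift.
The two reflections carry the same phase change, so no net offset.
So the condition for destructive reflection is 2 n t cos θ_r = (m + ½) λ.
Snell's law: 1.0 sin 40.1° = 1.38 sin θ_r → sin θ_r = 0.467, cos θ_r = 0.884.
Minimum at m = 0: t = λ / (4 n cos θ_r) = 371 / (4 × 1.38 × 0.884) = 76.0 nm.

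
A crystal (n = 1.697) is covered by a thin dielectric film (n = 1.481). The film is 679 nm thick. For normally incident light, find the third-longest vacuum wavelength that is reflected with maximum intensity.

670 nm

At the upper boundary (n = 1.0 to n = 1.481) the reflected ray undergoes a half-wave phase shift.
Bottom surface (1.481 → 1.697): reflection off a higher-index medium gives a half-wave phase shift.
Zero or two π shifts → no net half-wave offset.
So the condition for constructive reflection is 2 n t = m λ.
λ = 2 n t / m. The third-longest wavelength is m = 3: λ = 2 × 1.481 × 679 / 3.00 = 670 nm.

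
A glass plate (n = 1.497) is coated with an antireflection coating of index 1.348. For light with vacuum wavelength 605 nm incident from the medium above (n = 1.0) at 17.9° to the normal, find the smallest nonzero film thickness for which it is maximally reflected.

At the upper boundary (n = 1.0 to n = 1.348) the reflected ray undergoes a half-wave phase shift.
Bottom surface (1.348 → 1.497): reflection off a higher-index medium gives a half-wave phase shift.
The two reflections carry the same phase change, so no net offset.
With no net inversion, constructive interference in reflection requires 2 n t cos θ_r = m λ.
Snell's law: 1.0 sin 17.9° = 1.348 sin θ_r → sin θ_r = 0.228, cos θ_r = 0.974.
Minimum nonzero at m = 1: t = λ / (2 n cos θ_r) = 605 / (2 × 1.348 × 0.974) = 230 nm.

230 nm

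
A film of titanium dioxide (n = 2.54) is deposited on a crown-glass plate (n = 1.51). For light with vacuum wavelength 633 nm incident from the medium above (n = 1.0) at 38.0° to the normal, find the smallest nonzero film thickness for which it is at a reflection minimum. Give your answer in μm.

Top surface (1.0 → 2.54): reflection off a higher-index medium gives a half-wave phase shift.
Ray reflecting at the bottom interface goes from n = 2.54 toward n = 1.51: no phase shift.
Exactly one π shift → a net half-wave offset.
For weak reflection here: 2 n t cos θ_r = m λ.
Snell's law: 1.0 sin 38.0° = 2.54 sin θ_r → sin θ_r = 0.242, cos θ_r = 0.970.
Minimum nonzero at m = 1: t = λ / (2 n cos θ_r) = 633 / (2 × 2.54 × 0.970) = 128 nm.

0.128 μm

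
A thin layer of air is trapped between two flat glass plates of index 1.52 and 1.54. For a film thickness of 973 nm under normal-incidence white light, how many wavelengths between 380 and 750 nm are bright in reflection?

Top surface (1.52 → 1.0): reflection off a lower-index medium gives no phase shift.
Ray reflecting at the bottom interface goes from n = 1.0 toward n = 1.54: a half-wave phase shift.
Exactly one π shift → a net half-wave offset.
With one net inversion, constructive interference in reflection requires 2 n t = (m + ½) λ.
λ = 2 n t / (m + ½) = 1946 / (m + ½) nm.
m=2: 778 nm (IR); m=3: 556 nm (visible); m=4: 432 nm (visible); m=5: 354 nm (UV).

2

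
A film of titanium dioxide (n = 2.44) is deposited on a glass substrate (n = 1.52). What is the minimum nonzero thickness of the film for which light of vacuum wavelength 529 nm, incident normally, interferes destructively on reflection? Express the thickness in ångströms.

1084 Å

At the upper boundary (n = 1.0 to n = 2.44) the reflected ray undergoes a half-wave phase shift.
Bottom surface (2.44 → 1.52): reflection off a lower-index medium gives no phase shift.
The two reflections differ by half a wavelength.
With one net inversion, destructive interference in reflection requires 2 n t = m λ.
Minimum nonzero at m = 1: t = λ / (2 n) = 529 / (2 × 2.44) = 108 nm.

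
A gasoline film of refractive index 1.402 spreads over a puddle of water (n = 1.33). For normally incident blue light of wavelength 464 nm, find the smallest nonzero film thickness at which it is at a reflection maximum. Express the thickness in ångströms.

At the upper boundary (n = 1.0 to n = 1.402) the reflected ray undergoes a half-wave phase shift.
Bottom surface (1.402 → 1.33): reflection off a lower-index medium gives no phase shift.
The two reflections differ by half a wavelength.
With one net inversion, constructive interference in reflection requires 2 n t = (m + ½) λ.
Minimum at m = 0: t = λ / (4 n) = 464 / (4 × 1.402) = 82.7 nm.

827 Å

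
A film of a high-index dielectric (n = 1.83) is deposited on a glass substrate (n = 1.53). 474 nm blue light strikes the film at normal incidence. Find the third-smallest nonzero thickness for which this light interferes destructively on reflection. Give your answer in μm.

0.389 μm

At the upper boundary (n = 1.0 to n = 1.83) the reflected ray undergoes a half-wave phase shift.
Ray reflecting at the bottom interface goes from n = 1.83 toward n = 1.53: no phase shift.
Exactly one π shift → a net half-wave offset.
So the condition for destructive reflection is 2 n t = m λ.
The third-smallest nonzero thickness corresponds to m = 3: t = m λ / (2 n) = 3.00 × 474 / (2 × 1.83) = 389 nm.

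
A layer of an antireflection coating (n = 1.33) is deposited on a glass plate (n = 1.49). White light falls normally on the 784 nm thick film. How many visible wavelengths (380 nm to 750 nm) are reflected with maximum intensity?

3

At the upper boundary (n = 1.0 to n = 1.33) the reflected ray undergoes a half-wave phase shift.
At the lower boundary (n = 1.33 to n = 1.49) the reflected ray undergoes a half-wave phase shift.
Net: no relative phase inversion (both shifts match).
So the condition for constructive reflection is 2 n t = m λ.
λ = 2 n t / m = 2085 / m nm.
m=2: 1043 nm (IR); m=3: 695 nm (visible); m=4: 521 nm (visible); m=5: 417 nm (visible); m=6: 348 nm (UV).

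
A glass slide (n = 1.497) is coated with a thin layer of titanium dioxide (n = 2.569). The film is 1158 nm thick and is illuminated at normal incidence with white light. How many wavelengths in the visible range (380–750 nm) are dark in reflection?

Top surface (1.0 → 2.569): reflection off a higher-index medium gives a half-wave phase shift.
At the lower boundary (n = 2.569 to n = 1.497) the reflected ray undergoes no phase shift.
The two reflections differ by half a wavelength.
For dark reflection here: 2 n t = m λ.
λ = 2 n t / m = 5950 / m nm.
m=7: 850 nm (IR); m=8: 744 nm (visible); m=9: 661 nm (visible); m=10: 595 nm (visible); m=11: 541 nm (visible); m=12: 496 nm (visible); m=13: 458 nm (visible); m=14: 425 nm (visible); m=15: 397 nm (visible); m=16: 372 nm (UV).

8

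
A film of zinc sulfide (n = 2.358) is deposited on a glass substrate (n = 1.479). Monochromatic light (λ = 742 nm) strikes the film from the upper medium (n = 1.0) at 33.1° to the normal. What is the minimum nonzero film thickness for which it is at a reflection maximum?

80.9 nm

At the upper boundary (n = 1.0 to n = 2.358) the reflected ray undergoes a half-wave phase shift.
Ray reflecting at the bottom interface goes from n = 2.358 toward n = 1.479: no phase shift.
Exactly one π shift → a net half-wave offset.
So the condition for constructive reflection is 2 n t cos θ_r = (m + ½) λ.
Snell's law: 1.0 sin 33.1° = 2.358 sin θ_r → sin θ_r = 0.232, cos θ_r = 0.973.
Minimum at m = 0: t = λ / (4 n cos θ_r) = 742 / (4 × 2.358 × 0.973) = 80.9 nm.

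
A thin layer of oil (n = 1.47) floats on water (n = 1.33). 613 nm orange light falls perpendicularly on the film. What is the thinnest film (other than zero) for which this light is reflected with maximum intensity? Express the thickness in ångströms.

Top surface (1.0 → 1.47): reflection off a higher-index medium gives a half-wave phase shift.
Ray reflecting at the bottom interface goes from n = 1.47 toward n = 1.33: no phase shift.
Exactly one π shift → a net half-wave offset.
So the condition for constructive reflection is 2 n t = (m + ½) λ.
Minimum at m = 0: t = λ / (4 n) = 613 / (4 × 1.47) = 104 nm.

1043 Å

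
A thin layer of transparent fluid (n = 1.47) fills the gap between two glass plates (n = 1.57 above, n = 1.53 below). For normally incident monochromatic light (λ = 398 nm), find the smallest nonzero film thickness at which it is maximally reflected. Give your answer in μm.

0.0677 μm

At the upper boundary (n = 1.57 to n = 1.47) the reflected ray undergoes no phase shift.
At the lower boundary (n = 1.47 to n = 1.53) the reflected ray undergoes a half-wave phase shift.
Exactly one π shift → a net half-wave offset.
For bright reflection here: 2 n t = (m + ½) λ.
Minimum at m = 0: t = λ / (4 n) = 398 / (4 × 1.47) = 67.7 nm.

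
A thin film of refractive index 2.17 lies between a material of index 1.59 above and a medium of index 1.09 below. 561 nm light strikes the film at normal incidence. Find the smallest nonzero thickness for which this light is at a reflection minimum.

129 nm

Top surface (1.59 → 2.17): reflection off a higher-index medium gives a half-wave phase shift.
Ray reflecting at the bottom interface goes from n = 2.17 toward n = 1.09: no phase shift.
Exactly one π shift → a net half-wave offset.
With one net inversion, destructive interference in reflection requires 2 n t = m λ.
The smallest nonzero thickness corresponds to m = 1: t = m λ / (2 n) = 1.00 × 561 / (2 × 2.17) = 129 nm.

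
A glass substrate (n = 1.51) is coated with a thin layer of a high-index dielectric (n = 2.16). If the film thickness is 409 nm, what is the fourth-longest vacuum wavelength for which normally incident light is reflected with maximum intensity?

505 nm

Top surface (1.0 → 2.16): reflection off a higher-index medium gives a half-wave phase shift.
Bottom surface (2.16 → 1.51): reflection off a lower-index medium gives no phase shift.
Net: one phase inversion between the two reflected rays.
For maximum reflection here: 2 n t = (m + ½) λ.
λ = 2 n t / (m + ½). The fourth-longest wavelength is m = 3: λ = 2 × 2.16 × 409 / 3.50 = 505 nm.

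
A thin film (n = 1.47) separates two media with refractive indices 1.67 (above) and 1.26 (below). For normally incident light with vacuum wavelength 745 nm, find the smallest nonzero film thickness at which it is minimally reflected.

127 nm

Ray reflecting at the top interface goes from n = 1.67 toward n = 1.47: no phase shift.
Ray reflecting at the bottom interface goes from n = 1.47 toward n = 1.26: no phase shift.
The two reflections carry the same phase change, so no net offset.
For minimum reflection here: 2 n t = (m + ½) λ.
Minimum at m = 0: t = λ / (4 n) = 745 / (4 × 1.47) = 127 nm.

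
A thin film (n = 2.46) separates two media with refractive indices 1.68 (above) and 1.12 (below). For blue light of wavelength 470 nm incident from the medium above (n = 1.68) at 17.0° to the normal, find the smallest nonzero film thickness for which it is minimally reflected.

At the upper boundary (n = 1.68 to n = 2.46) the reflected ray undergoes a half-wave phase shift.
Bottom surface (2.46 → 1.12): reflection off a lower-index medium gives no phase shift.
Exactly one π shift → a net half-wave offset.
With one net inversion, destructive interference in reflection requires 2 n t cos θ_r = m λ.
Snell's law: 1.68 sin 17.0° = 2.46 sin θ_r → sin θ_r = 0.200, cos θ_r = 0.980.
Minimum nonzero at m = 1: t = λ / (2 n cos θ_r) = 470 / (2 × 2.46 × 0.980) = 97.5 nm.

97.5 nm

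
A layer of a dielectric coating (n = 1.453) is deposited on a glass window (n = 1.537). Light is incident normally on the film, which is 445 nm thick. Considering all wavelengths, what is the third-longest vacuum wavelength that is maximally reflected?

431 nm

At the upper boundary (n = 1.0 to n = 1.453) the reflected ray undergoes a half-wave phase shift.
Bottom surface (1.453 → 1.537): reflection off a higher-index medium gives a half-wave phase shift.
The two reflections carry the same phase change, so no net offset.
For bright reflection here: 2 n t = m λ.
λ = 2 n t / m. The third-longest wavelength is m = 3: λ = 2 × 1.453 × 445 / 3.00 = 431 nm.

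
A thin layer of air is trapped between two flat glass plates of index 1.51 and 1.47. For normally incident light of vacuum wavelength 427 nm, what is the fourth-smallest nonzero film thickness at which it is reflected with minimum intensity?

Ray reflecting at the top interface goes from n = 1.51 toward n = 1.0: no phase shift.
Ray reflecting at the bottom interface goes from n = 1.0 toward n = 1.47: a half-wave phase shift.
Exactly one π shift → a net half-wave offset.
With one net inversion, destructive interference in reflection requires 2 n t = m λ.
The fourth-smallest nonzero thickness corresponds to m = 4: t = m λ / (2 n) = 4.00 × 427 / (2 × 1.0) = 854 nm.

854 nm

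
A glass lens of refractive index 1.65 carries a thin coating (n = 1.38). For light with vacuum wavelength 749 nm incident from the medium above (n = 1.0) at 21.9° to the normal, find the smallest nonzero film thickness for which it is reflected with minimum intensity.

141 nm

Ray reflecting at the top interface goes from n = 1.0 toward n = 1.38: a half-wave phase shift.
At the lower boundary (n = 1.38 to n = 1.65) the reflected ray undergoes a half-wave phase shift.
Net: no relative phase inversion (both shifts match).
So the condition for destructive reflection is 2 n t cos θ_r = (m + ½) λ.
Snell's law: 1.0 sin 21.9° = 1.38 sin θ_r → sin θ_r = 0.270, cos θ_r = 0.963.
Minimum at m = 0: t = λ / (4 n cos θ_r) = 749 / (4 × 1.38 × 0.963) = 141 nm.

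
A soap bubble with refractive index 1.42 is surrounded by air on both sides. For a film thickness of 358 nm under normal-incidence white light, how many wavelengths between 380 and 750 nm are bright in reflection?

Ray reflecting at the top interface goes from n = 1.0 toward n = 1.42: a half-wave phase shift.
Ray reflecting at the bottom interface goes from n = 1.42 toward n = 1.0: no phase shift.
Exactly one π shift → a net half-wave offset.
With one net inversion, constructive interference in reflection requires 2 n t = (m + ½) λ.
λ = 2 n t / (m + ½) = 1017 / (m + ½) nm.
m=0: 2033 nm (IR); m=1: 678 nm (visible); m=2: 407 nm (visible); m=3: 290 nm (UV).

2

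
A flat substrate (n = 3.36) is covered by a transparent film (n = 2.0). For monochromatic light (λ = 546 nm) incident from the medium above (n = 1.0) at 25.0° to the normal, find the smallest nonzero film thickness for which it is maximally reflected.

140 nm

At the upper boundary (n = 1.0 to n = 2.0) the reflected ray undergoes a half-wave phase shift.
Ray reflecting at the bottom interface goes from n = 2.0 toward n = 3.36: a half-wave phase shift.
The two reflections carry the same phase change, so no net offset.
So the condition for constructive reflection is 2 n t cos θ_r = m λ.
Snell's law: 1.0 sin 25.0° = 2.0 sin θ_r → sin θ_r = 0.211, cos θ_r = 0.977.
Minimum nonzero at m = 1: t = λ / (2 n cos θ_r) = 546 / (2 × 2.0 × 0.977) = 140 nm.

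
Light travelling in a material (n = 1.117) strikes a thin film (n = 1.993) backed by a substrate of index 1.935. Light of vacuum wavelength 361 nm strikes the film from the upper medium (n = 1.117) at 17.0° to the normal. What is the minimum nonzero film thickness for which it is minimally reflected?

91.8 nm

Ray reflecting at the top interface goes from n = 1.117 toward n = 1.993: a half-wave phase shift.
At the lower boundary (n = 1.993 to n = 1.935) the reflected ray undergoes no phase shift.
The two reflections differ by half a wavelength.
For dark reflection here: 2 n t cos θ_r = m λ.
Snell's law: 1.117 sin 17.0° = 1.993 sin θ_r → sin θ_r = 0.164, cos θ_r = 0.986.
Minimum nonzero at m = 1: t = λ / (2 n cos θ_r) = 361 / (2 × 1.993 × 0.986) = 91.8 nm.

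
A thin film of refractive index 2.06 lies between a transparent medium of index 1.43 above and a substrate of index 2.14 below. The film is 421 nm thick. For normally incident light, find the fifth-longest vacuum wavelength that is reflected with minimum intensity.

385 nm

Top surface (1.43 → 2.06): reflection off a higher-index medium gives a half-wave phase shift.
Bottom surface (2.06 → 2.14): reflection off a higher-index medium gives a half-wave phase shift.
Net: no relative phase inversion (both shifts match).
So the condition for destructive reflection is 2 n t = (m + ½) λ.
λ = 2 n t / (m + ½). The fifth-longest wavelength is m = 4: λ = 2 × 2.06 × 421 / 4.50 = 385 nm.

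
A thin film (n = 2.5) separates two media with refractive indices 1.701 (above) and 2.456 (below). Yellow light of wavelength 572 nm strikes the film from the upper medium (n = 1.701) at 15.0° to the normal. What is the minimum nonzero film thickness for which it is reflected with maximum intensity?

58.1 nm

At the upper boundary (n = 1.701 to n = 2.5) the reflected ray undergoes a half-wave phase shift.
At the lower boundary (n = 2.5 to n = 2.456) the reflected ray undergoes no phase shift.
Net: one phase inversion between the two reflected rays.
So the condition for constructive reflection is 2 n t cos θ_r = (m + ½) λ.
Snell's law: 1.701 sin 15.0° = 2.5 sin θ_r → sin θ_r = 0.176, cos θ_r = 0.984.
Minimum at m = 0: t = λ / (4 n cos θ_r) = 572 / (4 × 2.5 × 0.984) = 58.1 nm.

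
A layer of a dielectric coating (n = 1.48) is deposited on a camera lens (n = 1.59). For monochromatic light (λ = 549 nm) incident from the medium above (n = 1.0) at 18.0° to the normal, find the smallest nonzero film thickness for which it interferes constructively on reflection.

At the upper boundary (n = 1.0 to n = 1.48) the reflected ray undergoes a half-wave phase shift.
At the lower boundary (n = 1.48 to n = 1.59) the reflected ray undergoes a half-wave phase shift.
Zero or two π shifts → no net half-wave offset.
With no net inversion, constructive interference in reflection requires 2 n t cos θ_r = m λ.
Snell's law: 1.0 sin 18.0° = 1.48 sin θ_r → sin θ_r = 0.209, cos θ_r = 0.978.
Minimum nonzero at m = 1: t = λ / (2 n cos θ_r) = 549 / (2 × 1.48 × 0.978) = 190 nm.

190 nm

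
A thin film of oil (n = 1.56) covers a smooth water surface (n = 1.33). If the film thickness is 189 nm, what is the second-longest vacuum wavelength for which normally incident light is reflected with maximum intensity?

393 nm

At the upper boundary (n = 1.0 to n = 1.56) the reflected ray undergoes a half-wave phase shift.
Bottom surface (1.56 → 1.33): reflection off a lower-index medium gives no phase shift.
Exactly one π shift → a net half-wave offset.
So the condition for constructive reflection is 2 n t = (m + ½) λ.
λ = 2 n t / (m + ½). The second-longest wavelength is m = 1: λ = 2 × 1.56 × 189 / 1.50 = 393 nm.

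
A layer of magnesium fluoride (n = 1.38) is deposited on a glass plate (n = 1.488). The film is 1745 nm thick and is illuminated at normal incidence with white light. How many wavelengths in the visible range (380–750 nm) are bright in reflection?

Ray reflecting at the top interface goes from n = 1.0 toward n = 1.38: a half-wave phase shift.
Ray reflecting at the bottom interface goes from n = 1.38 toward n = 1.488: a half-wave phase shift.
Zero or two π shifts → no net half-wave offset.
So the condition for constructive reflection is 2 n t = m λ.
λ = 2 n t / m = 4816 / m nm.
m=6: 803 nm (IR); m=7: 688 nm (visible); m=8: 602 nm (visible); m=9: 535 nm (visible); m=10: 482 nm (visible); m=11: 438 nm (visible); m=12: 401 nm (visible); m=13: 370 nm (UV).

6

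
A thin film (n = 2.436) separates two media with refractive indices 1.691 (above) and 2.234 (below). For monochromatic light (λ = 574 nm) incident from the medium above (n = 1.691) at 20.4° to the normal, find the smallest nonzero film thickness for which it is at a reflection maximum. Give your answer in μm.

0.0607 μm

At the upper boundary (n = 1.691 to n = 2.436) the reflected ray undergoes a half-wave phase shift.
Ray reflecting at the bottom interface goes from n = 2.436 toward n = 2.234: no phase shift.
Net: one phase inversion between the two reflected rays.
So the condition for constructive reflection is 2 n t cos θ_r = (m + ½) λ.
Snell's law: 1.691 sin 20.4° = 2.436 sin θ_r → sin θ_r = 0.242, cos θ_r = 0.970.
Minimum at m = 0: t = λ / (4 n cos θ_r) = 574 / (4 × 2.436 × 0.970) = 60.7 nm.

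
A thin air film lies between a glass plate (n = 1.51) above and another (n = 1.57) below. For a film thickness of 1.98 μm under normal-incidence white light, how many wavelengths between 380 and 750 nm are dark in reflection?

At the upper boundary (n = 1.51 to n = 1.0) the reflected ray undergoes no phase shift.
At the lower boundary (n = 1.0 to n = 1.57) the reflected ray undergoes a half-wave phase shift.
Exactly one π shift → a net half-wave offset.
So the condition for destructive reflection is 2 n t = m λ.
λ = 2 n t / m = 3960 / m nm.
m=5: 792 nm (IR); m=6: 660 nm (visible); m=7: 566 nm (visible); m=8: 495 nm (visible); m=9: 440 nm (visible); m=10: 396 nm (visible); m=11: 360 nm (UV).

5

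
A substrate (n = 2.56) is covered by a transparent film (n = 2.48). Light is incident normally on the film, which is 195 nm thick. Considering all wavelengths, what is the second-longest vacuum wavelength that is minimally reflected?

At the upper boundary (n = 1.0 to n = 2.48) the reflected ray undergoes a half-wave phase shift.
Ray reflecting at the bottom interface goes from n = 2.48 toward n = 2.56: a half-wave phase shift.
Net: no relative phase inversion (both shifts match).
So the condition for destructive reflection is 2 n t = (m + ½) λ.
λ = 2 n t / (m + ½). The second-longest wavelength is m = 1: λ = 2 × 2.48 × 195 / 1.50 = 645 nm.

645 nm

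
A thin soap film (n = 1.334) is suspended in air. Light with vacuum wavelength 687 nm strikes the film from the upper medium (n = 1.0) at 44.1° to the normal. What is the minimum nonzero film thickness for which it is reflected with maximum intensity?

Top surface (1.0 → 1.334): reflection off a higher-index medium gives a half-wave phase shift.
Bottom surface (1.334 → 1.0): reflection off a lower-index medium gives no phase shift.
The two reflections differ by half a wavelength.
For maximum reflection here: 2 n t cos θ_r = (m + ½) λ.
Snell's law: 1.0 sin 44.1° = 1.334 sin θ_r → sin θ_r = 0.522, cos θ_r = 0.853.
Minimum at m = 0: t = λ / (4 n cos θ_r) = 687 / (4 × 1.334 × 0.853) = 151 nm.

151 nm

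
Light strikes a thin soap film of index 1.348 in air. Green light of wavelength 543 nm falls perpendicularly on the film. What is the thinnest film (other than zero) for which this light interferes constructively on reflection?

Ray reflecting at the top interface goes from n = 1.0 toward n = 1.348: a half-wave phase shift.
Bottom surface (1.348 → 1.0): reflection off a lower-index medium gives no phase shift.
Exactly one π shift → a net half-wave offset.
With one net inversion, constructive interference in reflection requires 2 n t = (m + ½) λ.
Minimum at m = 0: t = λ / (4 n) = 543 / (4 × 1.348) = 101 nm.

101 nm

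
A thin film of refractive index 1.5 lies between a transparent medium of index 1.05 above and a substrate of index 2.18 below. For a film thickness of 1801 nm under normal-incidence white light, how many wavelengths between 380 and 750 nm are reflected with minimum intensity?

7

Ray reflecting at the top interface goes from n = 1.05 toward n = 1.5: a half-wave phase shift.
Ray reflecting at the bottom interface goes from n = 1.5 toward n = 2.18: a half-wave phase shift.
Zero or two π shifts → no net half-wave offset.
So the condition for destructive reflection is 2 n t = (m + ½) λ.
λ = 2 n t / (m + ½) = 5403 / (m + ½) nm.
m=6: 831 nm (IR); m=7: 720 nm (visible); m=8: 636 nm (visible); m=9: 569 nm (visible); m=10: 515 nm (visible); m=11: 470 nm (visible); m=12: 432 nm (visible); m=13: 400 nm (visible); m=14: 373 nm (UV).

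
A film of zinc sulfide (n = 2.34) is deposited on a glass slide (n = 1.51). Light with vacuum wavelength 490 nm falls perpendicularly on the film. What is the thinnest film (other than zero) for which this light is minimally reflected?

Top surface (1.0 → 2.34): reflection off a higher-index medium gives a half-wave phase shift.
At the lower boundary (n = 2.34 to n = 1.51) the reflected ray undergoes no phase shift.
Net: one phase inversion between the two reflected rays.
So the condition for destructive reflection is 2 n t = m λ.
Minimum nonzero at m = 1: t = λ / (2 n) = 490 / (2 × 2.34) = 105 nm.

105 nm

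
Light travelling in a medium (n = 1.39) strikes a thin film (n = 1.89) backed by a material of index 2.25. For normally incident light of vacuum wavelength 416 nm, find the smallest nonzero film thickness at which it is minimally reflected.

Ray reflecting at the top interface goes from n = 1.39 toward n = 1.89: a half-wave phase shift.
At the lower boundary (n = 1.89 to n = 2.25) the reflected ray undergoes a half-wave phase shift.
The two reflections carry the same phase change, so no net offset.
With no net inversion, destructive interference in reflection requires 2 n t = (m + ½) λ.
Minimum at m = 0: t = λ / (4 n) = 416 / (4 × 1.89) = 55.0 nm.

55.0 nm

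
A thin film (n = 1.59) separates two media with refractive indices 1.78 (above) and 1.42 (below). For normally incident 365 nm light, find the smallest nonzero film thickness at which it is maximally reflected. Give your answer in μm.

0.115 μm

Top surface (1.78 → 1.59): reflection off a lower-index medium gives no phase shift.
Ray reflecting at the bottom interface goes from n = 1.59 toward n = 1.42: no phase shift.
Net: no relative phase inversion (both shifts match).
For strong reflection here: 2 n t = m λ.
Minimum nonzero at m = 1: t = λ / (2 n) = 365 / (2 × 1.59) = 115 nm.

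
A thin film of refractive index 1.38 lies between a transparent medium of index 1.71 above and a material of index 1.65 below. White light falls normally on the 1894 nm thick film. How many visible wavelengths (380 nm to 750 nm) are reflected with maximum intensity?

7

At the upper boundary (n = 1.71 to n = 1.38) the reflected ray undergoes no phase shift.
Bottom surface (1.38 → 1.65): reflection off a higher-index medium gives a half-wave phase shift.
Exactly one π shift → a net half-wave offset.
So the condition for constructive reflection is 2 n t = (m + ½) λ.
λ = 2 n t / (m + ½) = 5227 / (m + ½) nm.
m=6: 804 nm (IR); m=7: 697 nm (visible); m=8: 615 nm (visible); m=9: 550 nm (visible); m=10: 498 nm (visible); m=11: 455 nm (visible); m=12: 418 nm (visible); m=13: 387 nm (visible); m=14: 361 nm (UV).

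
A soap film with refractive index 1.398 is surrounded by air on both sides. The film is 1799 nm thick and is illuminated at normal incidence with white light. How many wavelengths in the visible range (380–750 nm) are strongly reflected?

Top surface (1.0 → 1.398): reflection off a higher-index medium gives a half-wave phase shift.
Ray reflecting at the bottom interface goes from n = 1.398 toward n = 1.0: no phase shift.
The two reflections differ by half a wavelength.
So the condition for constructive reflection is 2 n t = (m + ½) λ.
λ = 2 n t / (m + ½) = 5030 / (m + ½) nm.
m=6: 774 nm (IR); m=7: 671 nm (visible); m=8: 592 nm (visible); m=9: 529 nm (visible); m=10: 479 nm (visible); m=11: 437 nm (visible); m=12: 402 nm (visible); m=13: 373 nm (UV).

6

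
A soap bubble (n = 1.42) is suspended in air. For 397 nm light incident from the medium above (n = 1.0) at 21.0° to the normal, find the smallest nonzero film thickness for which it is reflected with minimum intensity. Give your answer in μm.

Ray reflecting at the top interface goes from n = 1.0 toward n = 1.42: a half-wave phase shift.
Bottom surface (1.42 → 1.0): reflection off a lower-index medium gives no phase shift.
Net: one phase inversion between the two reflected rays.
So the condition for destructive reflection is 2 n t cos θ_r = m λ.
Snell's law: 1.0 sin 21.0° = 1.42 sin θ_r → sin θ_r = 0.252, cos θ_r = 0.968.
Minimum nonzero at m = 1: t = λ / (2 n cos θ_r) = 397 / (2 × 1.42 × 0.968) = 144 nm.

0.144 μm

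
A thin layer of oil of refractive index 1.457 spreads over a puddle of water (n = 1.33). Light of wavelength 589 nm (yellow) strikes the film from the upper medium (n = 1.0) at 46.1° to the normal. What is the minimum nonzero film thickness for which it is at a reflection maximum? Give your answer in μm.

0.116 μm

Top surface (1.0 → 1.457): reflection off a higher-index medium gives a half-wave phase shift.
At the lower boundary (n = 1.457 to n = 1.33) the reflected ray undergoes no phase shift.
The two reflections differ by half a wavelength.
For bright reflection here: 2 n t cos θ_r = (m + ½) λ.
Snell's law: 1.0 sin 46.1° = 1.457 sin θ_r → sin θ_r = 0.495, cos θ_r = 0.869.
Minimum at m = 0: t = λ / (4 n cos θ_r) = 589 / (4 × 1.457 × 0.869) = 116 nm.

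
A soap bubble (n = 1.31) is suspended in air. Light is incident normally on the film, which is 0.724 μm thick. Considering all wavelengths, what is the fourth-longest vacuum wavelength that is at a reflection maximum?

542 nm

Ray reflecting at the top interface goes from n = 1.0 toward n = 1.31: a half-wave phase shift.
Ray reflecting at the bottom interface goes from n = 1.31 toward n = 1.0: no phase shift.
Exactly one π shift → a net half-wave offset.
For maximum reflection here: 2 n t = (m + ½) λ.
λ = 2 n t / (m + ½). The fourth-longest wavelength is m = 3: λ = 2 × 1.31 × 724 / 3.50 = 542 nm.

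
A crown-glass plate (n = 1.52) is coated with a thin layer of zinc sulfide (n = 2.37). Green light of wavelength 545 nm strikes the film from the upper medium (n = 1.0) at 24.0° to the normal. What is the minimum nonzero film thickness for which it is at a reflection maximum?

Ray reflecting at the top interface goes from n = 1.0 toward n = 2.37: a half-wave phase shift.
At the lower boundary (n = 2.37 to n = 1.52) the reflected ray undergoes no phase shift.
Net: one phase inversion between the two reflected rays.
So the condition for constructive reflection is 2 n t cos θ_r = (m + ½) λ.
Snell's law: 1.0 sin 24.0° = 2.37 sin θ_r → sin θ_r = 0.172, cos θ_r = 0.985.
Minimum at m = 0: t = λ / (4 n cos θ_r) = 545 / (4 × 2.37 × 0.985) = 58.4 nm.

58.4 nm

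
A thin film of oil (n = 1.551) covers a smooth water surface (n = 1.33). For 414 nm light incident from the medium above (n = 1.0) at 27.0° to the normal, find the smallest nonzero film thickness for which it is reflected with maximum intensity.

69.8 nm

Top surface (1.0 → 1.551): reflection off a higher-index medium gives a half-wave phase shift.
Bottom surface (1.551 → 1.33): reflection off a lower-index medium gives no phase shift.
Exactly one π shift → a net half-wave offset.
With one net inversion, constructive interference in reflection requires 2 n t cos θ_r = (m + ½) λ.
Snell's law: 1.0 sin 27.0° = 1.551 sin θ_r → sin θ_r = 0.293, cos θ_r = 0.956.
Minimum at m = 0: t = λ / (4 n cos θ_r) = 414 / (4 × 1.551 × 0.956) = 69.8 nm.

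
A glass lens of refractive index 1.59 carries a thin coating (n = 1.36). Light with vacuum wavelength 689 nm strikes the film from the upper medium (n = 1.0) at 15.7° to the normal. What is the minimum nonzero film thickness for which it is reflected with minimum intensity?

At the upper boundary (n = 1.0 to n = 1.36) the reflected ray undergoes a half-wave phase shift.
Ray reflecting at the bottom interface goes from n = 1.36 toward n = 1.59: a half-wave phase shift.
The two reflections carry the same phase change, so no net offset.
For dark reflection here: 2 n t cos θ_r = (m + ½) λ.
Snell's law: 1.0 sin 15.7° = 1.36 sin θ_r → sin θ_r = 0.199, cos θ_r = 0.980.
Minimum at m = 0: t = λ / (4 n cos θ_r) = 689 / (4 × 1.36 × 0.980) = 129 nm.

129 nm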